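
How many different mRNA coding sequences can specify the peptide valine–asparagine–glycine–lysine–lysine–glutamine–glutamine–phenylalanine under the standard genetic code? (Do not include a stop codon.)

Val: 4 codons.
Asn: 2 codons.
Gly: 4 codons.
Lys: 2 codons.
Lys: 2 codons.
Gln: 2 codons.
Gln: 2 codons.
Phe: 2 codons.
4 × 2 × 4 × 2 × 2 × 2 × 2 × 2 = 1024.

1024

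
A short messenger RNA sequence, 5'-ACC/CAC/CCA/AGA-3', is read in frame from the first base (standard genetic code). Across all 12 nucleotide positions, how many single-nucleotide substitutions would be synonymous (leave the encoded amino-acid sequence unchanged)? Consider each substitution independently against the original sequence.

9

Codon 1 (ACC, Thr): 3 synonymous substitutions.
Codon 2 (CAC, His): 1 synonymous substitution.
Codon 3 (CCA, Pro): 3 synonymous substitutions.
Codon 4 (AGA, Arg): 2 synonymous substitutions.
Total: 3 + 1 + 3 + 2 = 9.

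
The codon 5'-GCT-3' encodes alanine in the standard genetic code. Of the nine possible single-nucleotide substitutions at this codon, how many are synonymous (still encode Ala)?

3

Position 1: none → 0 synonymous.
Position 2: none → 0 synonymous.
Position 3: GCC, GCA, GCG → 3 synonymous.
Total: 0 + 0 + 3 = 3.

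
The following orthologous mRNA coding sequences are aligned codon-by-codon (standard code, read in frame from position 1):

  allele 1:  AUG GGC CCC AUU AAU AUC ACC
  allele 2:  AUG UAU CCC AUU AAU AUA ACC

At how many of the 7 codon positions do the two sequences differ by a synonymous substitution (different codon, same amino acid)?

Codon 1: AUG Met / AUG Met — identical.
Codon 2: GGC Gly / UAU Tyr — nonsynonymous.
Codon 3: CCC Pro / CCC Pro — identical.
Codon 4: AUU Ile / AUU Ile — identical.
Codon 5: AAU Asn / AAU Asn — identical.
Codon 6: AUC Ile / AUA Ile — synonymous.
Codon 7: ACC Thr / ACC Thr — identical.
Synonymous differences: 1.

1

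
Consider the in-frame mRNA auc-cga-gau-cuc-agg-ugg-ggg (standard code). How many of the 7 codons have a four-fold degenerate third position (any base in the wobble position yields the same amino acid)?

3

Codon 1 AUC (Ile): third position 3-fold.
Codon 2 CGA (Arg): third position 4-fold.
Codon 3 GAU (Asp): third position 2-fold.
Codon 4 CUC (Leu): third position 4-fold.
Codon 5 AGG (Arg): third position 2-fold.
Codon 6 UGG (Trp): third position 1-fold.
Codon 7 GGG (Gly): third position 4-fold.
Four-fold degenerate third positions: 3.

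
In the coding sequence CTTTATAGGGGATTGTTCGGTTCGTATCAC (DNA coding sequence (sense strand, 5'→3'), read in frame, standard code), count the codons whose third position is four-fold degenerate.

Codon 1 CTT (Leu): third position 4-fold.
Codon 2 TAT (Tyr): third position 2-fold.
Codon 3 AGG (Arg): third position 2-fold.
Codon 4 GGA (Gly): third position 4-fold.
Codon 5 TTG (Leu): third position 2-fold.
Codon 6 TTC (Phe): third position 2-fold.
Codon 7 GGT (Gly): third position 4-fold.
Codon 8 TCG (Ser): third position 4-fold.
Codon 9 TAT (Tyr): third position 2-fold.
Codon 10 CAC (His): third position 2-fold.
Four-fold degenerate third positions: 4.

4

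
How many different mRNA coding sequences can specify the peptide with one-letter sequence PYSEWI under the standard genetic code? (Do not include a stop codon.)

288

Pro: 4 codons.
Tyr: 2 codons.
Ser: 6 codons.
Glu: 2 codons.
Trp: 1 codon.
Ile: 3 codons.
4 × 2 × 6 × 2 × 1 × 3 = 288.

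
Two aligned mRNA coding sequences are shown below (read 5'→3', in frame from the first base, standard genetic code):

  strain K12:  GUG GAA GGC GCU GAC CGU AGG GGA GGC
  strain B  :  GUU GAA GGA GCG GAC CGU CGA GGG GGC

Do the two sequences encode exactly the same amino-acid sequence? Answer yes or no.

Codon 1: GUG Val / GUU Val — synonymous.
Codon 2: GAA Glu / GAA Glu — identical.
Codon 3: GGC Gly / GGA Gly — synonymous.
Codon 4: GCU Ala / GCG Ala — synonymous.
Codon 5: GAC Asp / GAC Asp — identical.
Codon 6: CGU Arg / CGU Arg — identical.
Codon 7: AGG Arg / CGA Arg — synonymous.
Codon 8: GGA Gly / GGG Gly — synonymous.
Codon 9: GGC Gly / GGC Gly — identical.
Nonsynonymous differences: 0 → same protein.

yes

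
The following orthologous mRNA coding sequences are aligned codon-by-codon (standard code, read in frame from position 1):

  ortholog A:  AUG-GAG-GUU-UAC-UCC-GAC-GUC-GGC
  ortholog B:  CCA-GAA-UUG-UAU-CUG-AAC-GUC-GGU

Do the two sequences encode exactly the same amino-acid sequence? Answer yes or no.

no

Codon 1: AUG Met / CCA Pro — nonsynonymous.
Codon 2: GAG Glu / GAA Glu — synonymous.
Codon 3: GUU Val / UUG Leu — nonsynonymous.
Codon 4: UAC Tyr / UAU Tyr — synonymous.
Codon 5: UCC Ser / CUG Leu — nonsynonymous.
Codon 6: GAC Asp / AAC Asn — nonsynonymous.
Codon 7: GUC Val / GUC Val — identical.
Codon 8: GGC Gly / GGU Gly — synonymous.
Nonsynonymous differences: 4 → different protein.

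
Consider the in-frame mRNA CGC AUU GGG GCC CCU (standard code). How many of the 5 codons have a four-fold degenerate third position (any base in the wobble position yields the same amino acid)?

4

Codon 1 CGC (Arg): third position 4-fold.
Codon 2 AUU (Ile): third position 3-fold.
Codon 3 GGG (Gly): third position 4-fold.
Codon 4 GCC (Ala): third position 4-fold.
Codon 5 CCU (Pro): third position 4-fold.
Four-fold degenerate third positions: 4.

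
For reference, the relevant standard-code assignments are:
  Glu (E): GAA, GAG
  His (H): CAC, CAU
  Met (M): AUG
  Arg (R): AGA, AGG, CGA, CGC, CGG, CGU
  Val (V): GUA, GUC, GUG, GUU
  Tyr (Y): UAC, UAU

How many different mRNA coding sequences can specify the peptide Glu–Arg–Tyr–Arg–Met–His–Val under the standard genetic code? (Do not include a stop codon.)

Glu: 2 codons.
Arg: 6 codons.
Tyr: 2 codons.
Arg: 6 codons.
Met: 1 codon.
His: 2 codons.
Val: 4 codons.
2 × 6 × 2 × 6 × 1 × 2 × 4 = 1152.

1152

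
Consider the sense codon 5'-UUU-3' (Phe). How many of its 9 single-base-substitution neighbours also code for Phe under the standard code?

1

Position 1: none → 0 synonymous.
Position 2: none → 0 synonymous.
Position 3: UUC → 1 synonymous.
Total: 0 + 0 + 1 = 1.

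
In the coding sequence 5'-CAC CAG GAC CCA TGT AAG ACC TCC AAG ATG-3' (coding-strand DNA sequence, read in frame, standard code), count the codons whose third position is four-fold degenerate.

3

Codon 1 CAC (His): third position 2-fold.
Codon 2 CAG (Gln): third position 2-fold.
Codon 3 GAC (Asp): third position 2-fold.
Codon 4 CCA (Pro): third position 4-fold.
Codon 5 TGT (Cys): third position 2-fold.
Codon 6 AAG (Lys): third position 2-fold.
Codon 7 ACC (Thr): third position 4-fold.
Codon 8 TCC (Ser): third position 4-fold.
Codon 9 AAG (Lys): third position 2-fold.
Codon 10 ATG (Met): third position 1-fold.
Four-fold degenerate third positions: 3.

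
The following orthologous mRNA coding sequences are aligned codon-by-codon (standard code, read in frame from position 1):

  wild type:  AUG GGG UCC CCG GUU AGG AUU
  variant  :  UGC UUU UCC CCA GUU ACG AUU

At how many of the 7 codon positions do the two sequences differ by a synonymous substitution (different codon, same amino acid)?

1

Codon 1: AUG Met / UGC Cys — nonsynonymous.
Codon 2: GGG Gly / UUU Phe — nonsynonymous.
Codon 3: UCC Ser / UCC Ser — identical.
Codon 4: CCG Pro / CCA Pro — synonymous.
Codon 5: GUU Val / GUU Val — identical.
Codon 6: AGG Arg / ACG Thr — nonsynonymous.
Codon 7: AUU Ile / AUU Ile — identical.
Synonymous differences: 1.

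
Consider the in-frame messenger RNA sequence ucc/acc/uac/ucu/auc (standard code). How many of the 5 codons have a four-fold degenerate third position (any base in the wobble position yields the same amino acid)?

3

Codon 1 UCC (Ser): third position 4-fold.
Codon 2 ACC (Thr): third position 4-fold.
Codon 3 UAC (Tyr): third position 2-fold.
Codon 4 UCU (Ser): third position 4-fold.
Codon 5 AUC (Ile): third position 3-fold.
Four-fold degenerate third positions: 3.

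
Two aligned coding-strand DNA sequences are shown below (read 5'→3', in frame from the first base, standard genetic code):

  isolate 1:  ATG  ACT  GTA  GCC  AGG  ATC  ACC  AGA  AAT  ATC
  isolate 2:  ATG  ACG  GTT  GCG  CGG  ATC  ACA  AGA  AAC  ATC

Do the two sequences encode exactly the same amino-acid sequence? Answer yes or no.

yes

Codon 1: ATG Met / ATG Met — identical.
Codon 2: ACT Thr / ACG Thr — synonymous.
Codon 3: GTA Val / GTT Val — synonymous.
Codon 4: GCC Ala / GCG Ala — synonymous.
Codon 5: AGG Arg / CGG Arg — synonymous.
Codon 6: ATC Ile / ATC Ile — identical.
Codon 7: ACC Thr / ACA Thr — synonymous.
Codon 8: AGA Arg / AGA Arg — identical.
Codon 9: AAT Asn / AAC Asn — synonymous.
Codon 10: ATC Ile / ATC Ile — identical.
Nonsynonymous differences: 0 → same protein.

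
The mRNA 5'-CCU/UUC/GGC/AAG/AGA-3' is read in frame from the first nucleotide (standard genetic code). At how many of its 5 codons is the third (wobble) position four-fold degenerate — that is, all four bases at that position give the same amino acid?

2

Codon 1 CCU (Pro): third position 4-fold.
Codon 2 UUC (Phe): third position 2-fold.
Codon 3 GGC (Gly): third position 4-fold.
Codon 4 AAG (Lys): third position 2-fold.
Codon 5 AGA (Arg): third position 2-fold.
Four-fold degenerate third positions: 2.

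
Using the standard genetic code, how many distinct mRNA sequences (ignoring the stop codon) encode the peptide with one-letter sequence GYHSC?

Gly: 4 codons.
Tyr: 2 codons.
His: 2 codons.
Ser: 6 codons.
Cys: 2 codons.
4 × 2 × 2 × 6 × 2 = 192.

192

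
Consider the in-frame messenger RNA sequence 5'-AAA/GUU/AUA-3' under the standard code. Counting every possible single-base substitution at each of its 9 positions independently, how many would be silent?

6

Codon 1 (AAA, Lys): 1 synonymous substitution.
Codon 2 (GUU, Val): 3 synonymous substitutions.
Codon 3 (AUA, Ile): 2 synonymous substitutions.
Total: 1 + 3 + 2 = 6.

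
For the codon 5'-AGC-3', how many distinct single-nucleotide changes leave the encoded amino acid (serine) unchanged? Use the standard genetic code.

1

Position 1: none → 0 synonymous.
Position 2: none → 0 synonymous.
Position 3: AGU → 1 synonymous.
Total: 0 + 0 + 1 = 1.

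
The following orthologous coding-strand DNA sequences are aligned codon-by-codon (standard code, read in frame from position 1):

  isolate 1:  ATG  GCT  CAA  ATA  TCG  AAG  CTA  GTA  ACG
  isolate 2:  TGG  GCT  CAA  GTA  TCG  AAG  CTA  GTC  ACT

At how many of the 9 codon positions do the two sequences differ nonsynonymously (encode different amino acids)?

Codon 1: ATG Met / TGG Trp — nonsynonymous.
Codon 2: GCT Ala / GCT Ala — identical.
Codon 3: CAA Gln / CAA Gln — identical.
Codon 4: ATA Ile / GTA Val — nonsynonymous.
Codon 5: TCG Ser / TCG Ser — identical.
Codon 6: AAG Lys / AAG Lys — identical.
Codon 7: CTA Leu / CTA Leu — identical.
Codon 8: GTA Val / GTC Val — synonymous.
Codon 9: ACG Thr / ACT Thr — synonymous.
Nonsynonymous differences: 2.

2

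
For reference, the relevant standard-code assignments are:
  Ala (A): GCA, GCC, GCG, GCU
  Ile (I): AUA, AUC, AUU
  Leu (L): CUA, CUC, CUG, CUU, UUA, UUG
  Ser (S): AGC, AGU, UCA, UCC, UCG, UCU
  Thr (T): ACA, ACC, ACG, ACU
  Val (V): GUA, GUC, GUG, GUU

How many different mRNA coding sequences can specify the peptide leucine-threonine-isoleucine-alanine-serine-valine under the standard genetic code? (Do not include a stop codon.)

6912

Leu: 6 codons.
Thr: 4 codons.
Ile: 3 codons.
Ala: 4 codons.
Ser: 6 codons.
Val: 4 codons.
6 × 4 × 3 × 4 × 6 × 4 = 6912.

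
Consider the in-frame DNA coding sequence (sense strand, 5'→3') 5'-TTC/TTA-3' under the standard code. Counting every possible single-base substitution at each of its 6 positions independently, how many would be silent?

3

Codon 1 (TTC, Phe): 1 synonymous substitution.
Codon 2 (TTA, Leu): 2 synonymous substitutions.
Total: 1 + 2 = 3.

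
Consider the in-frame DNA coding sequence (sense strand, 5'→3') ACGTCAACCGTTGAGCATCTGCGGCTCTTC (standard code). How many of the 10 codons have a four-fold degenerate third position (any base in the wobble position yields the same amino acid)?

Codon 1 ACG (Thr): third position 4-fold.
Codon 2 TCA (Ser): third position 4-fold.
Codon 3 ACC (Thr): third position 4-fold.
Codon 4 GTT (Val): third position 4-fold.
Codon 5 GAG (Glu): third position 2-fold.
Codon 6 CAT (His): third position 2-fold.
Codon 7 CTG (Leu): third position 4-fold.
Codon 8 CGG (Arg): third position 4-fold.
Codon 9 CTC (Leu): third position 4-fold.
Codon 10 TTC (Phe): third position 2-fold.
Four-fold degenerate third positions: 7.

7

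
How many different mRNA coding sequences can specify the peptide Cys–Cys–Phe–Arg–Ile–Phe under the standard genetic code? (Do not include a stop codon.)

Cys: 2 codons.
Cys: 2 codons.
Phe: 2 codons.
Arg: 6 codons.
Ile: 3 codons.
Phe: 2 codons.
2 × 2 × 2 × 6 × 3 × 2 = 288.

288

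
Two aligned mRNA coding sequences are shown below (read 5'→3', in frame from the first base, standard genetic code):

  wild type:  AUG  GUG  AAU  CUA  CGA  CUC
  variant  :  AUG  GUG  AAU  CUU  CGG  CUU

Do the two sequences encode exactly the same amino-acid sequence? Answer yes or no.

Codon 1: AUG Met / AUG Met — identical.
Codon 2: GUG Val / GUG Val — identical.
Codon 3: AAU Asn / AAU Asn — identical.
Codon 4: CUA Leu / CUU Leu — synonymous.
Codon 5: CGA Arg / CGG Arg — synonymous.
Codon 6: CUC Leu / CUU Leu — synonymous.
Nonsynonymous differences: 0 → same protein.

yes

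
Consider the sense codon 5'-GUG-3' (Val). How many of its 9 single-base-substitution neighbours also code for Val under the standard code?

3

Position 1: none → 0 synonymous.
Position 2: none → 0 synonymous.
Position 3: GUU, GUC, GUA → 3 synonymous.
Total: 0 + 0 + 3 = 3.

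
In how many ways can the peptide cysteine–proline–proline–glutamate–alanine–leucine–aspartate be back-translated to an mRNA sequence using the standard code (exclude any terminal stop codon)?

Cys: 2 codons.
Pro: 4 codons.
Pro: 4 codons.
Glu: 2 codons.
Ala: 4 codons.
Leu: 6 codons.
Asp: 2 codons.
2 × 4 × 4 × 2 × 4 × 6 × 2 = 3072.

3072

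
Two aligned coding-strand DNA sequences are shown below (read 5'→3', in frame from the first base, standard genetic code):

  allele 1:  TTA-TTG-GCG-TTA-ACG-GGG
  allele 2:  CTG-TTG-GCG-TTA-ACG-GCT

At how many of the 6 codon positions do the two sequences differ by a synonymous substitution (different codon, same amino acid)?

Codon 1: TTA Leu / CTG Leu — synonymous.
Codon 2: TTG Leu / TTG Leu — identical.
Codon 3: GCG Ala / GCG Ala — identical.
Codon 4: TTA Leu / TTA Leu — identical.
Codon 5: ACG Thr / ACG Thr — identical.
Codon 6: GGG Gly / GCT Ala — nonsynonymous.
Synonymous differences: 1.

1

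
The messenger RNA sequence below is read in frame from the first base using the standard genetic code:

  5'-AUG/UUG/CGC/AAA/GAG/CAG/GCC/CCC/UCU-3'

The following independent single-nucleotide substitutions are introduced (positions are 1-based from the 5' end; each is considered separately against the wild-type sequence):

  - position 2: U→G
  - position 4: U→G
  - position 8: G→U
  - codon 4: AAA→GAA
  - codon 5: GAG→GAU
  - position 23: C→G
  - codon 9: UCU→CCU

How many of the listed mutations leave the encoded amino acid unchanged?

Codon 1: AUG (Met) → AGG (Arg) — missense.
Codon 2: UUG (Leu) → GUG (Val) — missense.
Codon 3: CGC (Arg) → CUC (Leu) — missense.
Codon 4: AAA (Lys) → GAA (Glu) — missense.
Codon 5: GAG (Glu) → GAU (Asp) — missense.
Codon 8: CCC (Pro) → CGC (Arg) — missense.
Codon 9: UCU (Ser) → CCU (Pro) — missense.
Synonymous: 0 of 7.

0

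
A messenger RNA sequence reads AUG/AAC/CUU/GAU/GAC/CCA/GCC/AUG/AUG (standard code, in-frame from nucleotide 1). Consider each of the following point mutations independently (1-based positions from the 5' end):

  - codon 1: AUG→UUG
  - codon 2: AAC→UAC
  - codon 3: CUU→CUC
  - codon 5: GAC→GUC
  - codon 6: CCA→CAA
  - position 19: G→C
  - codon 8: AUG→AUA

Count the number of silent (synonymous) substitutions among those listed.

Codon 1: AUG (Met) → UUG (Leu) — missense.
Codon 2: AAC (Asn) → UAC (Tyr) — missense.
Codon 3: CUU (Leu) → CUC (Leu) — synonymous.
Codon 5: GAC (Asp) → GUC (Val) — missense.
Codon 6: CCA (Pro) → CAA (Gln) — missense.
Codon 7: GCC (Ala) → CCC (Pro) — missense.
Codon 8: AUG (Met) → AUA (Ile) — missense.
Synonymous: 1 of 7.

1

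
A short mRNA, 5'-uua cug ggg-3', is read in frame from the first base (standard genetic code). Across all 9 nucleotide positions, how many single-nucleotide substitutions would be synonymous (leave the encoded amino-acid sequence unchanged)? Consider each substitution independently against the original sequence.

Codon 1 (UUA, Leu): 2 synonymous substitutions.
Codon 2 (CUG, Leu): 4 synonymous substitutions.
Codon 3 (GGG, Gly): 3 synonymous substitutions.
Total: 2 + 4 + 3 = 9.

9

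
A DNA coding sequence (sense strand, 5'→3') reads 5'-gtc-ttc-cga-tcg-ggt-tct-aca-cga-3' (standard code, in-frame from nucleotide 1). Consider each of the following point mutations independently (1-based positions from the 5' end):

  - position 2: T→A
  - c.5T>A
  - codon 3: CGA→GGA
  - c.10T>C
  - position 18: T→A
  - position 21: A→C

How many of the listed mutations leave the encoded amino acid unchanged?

2

Codon 1: GTC (Val) → GAC (Asp) — missense.
Codon 2: TTC (Phe) → TAC (Tyr) — missense.
Codon 3: CGA (Arg) → GGA (Gly) — missense.
Codon 4: TCG (Ser) → CCG (Pro) — missense.
Codon 6: TCT (Ser) → TCA (Ser) — synonymous.
Codon 7: ACA (Thr) → ACC (Thr) — synonymous.
Synonymous: 2 of 6.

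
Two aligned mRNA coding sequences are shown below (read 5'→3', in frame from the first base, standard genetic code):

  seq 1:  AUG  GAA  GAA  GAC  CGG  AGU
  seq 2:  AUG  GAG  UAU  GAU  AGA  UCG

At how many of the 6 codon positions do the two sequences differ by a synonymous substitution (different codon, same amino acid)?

4

Codon 1: AUG Met / AUG Met — identical.
Codon 2: GAA Glu / GAG Glu — synonymous.
Codon 3: GAA Glu / UAU Tyr — nonsynonymous.
Codon 4: GAC Asp / GAU Asp — synonymous.
Codon 5: CGG Arg / AGA Arg — synonymous.
Codon 6: AGU Ser / UCG Ser — synonymous.
Synonymous differences: 4.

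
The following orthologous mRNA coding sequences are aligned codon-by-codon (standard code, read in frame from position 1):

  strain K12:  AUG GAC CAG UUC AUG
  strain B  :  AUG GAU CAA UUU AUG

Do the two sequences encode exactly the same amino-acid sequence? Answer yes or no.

yes

Codon 1: AUG Met / AUG Met — identical.
Codon 2: GAC Asp / GAU Asp — synonymous.
Codon 3: CAG Gln / CAA Gln — synonymous.
Codon 4: UUC Phe / UUU Phe — synonymous.
Codon 5: AUG Met / AUG Met — identical.
Nonsynonymous differences: 0 → same protein.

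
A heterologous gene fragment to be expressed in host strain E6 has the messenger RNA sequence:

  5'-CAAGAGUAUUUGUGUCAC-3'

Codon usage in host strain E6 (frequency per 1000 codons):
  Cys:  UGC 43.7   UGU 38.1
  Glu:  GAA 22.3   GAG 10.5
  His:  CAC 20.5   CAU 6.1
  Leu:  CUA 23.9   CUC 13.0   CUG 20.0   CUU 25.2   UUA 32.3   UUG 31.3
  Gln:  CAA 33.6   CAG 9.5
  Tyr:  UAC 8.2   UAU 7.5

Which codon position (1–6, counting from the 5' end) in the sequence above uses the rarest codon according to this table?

3

Codon 1 CAA (Gln): 33.6 per 1000.
Codon 2 GAG (Glu): 10.5 per 1000.
Codon 3 UAU (Tyr): 7.5 per 1000.
Codon 4 UUG (Leu): 31.3 per 1000.
Codon 5 UGU (Cys): 38.1 per 1000.
Codon 6 CAC (His): 20.5 per 1000.
Lowest frequency is 7.5 at codon 3.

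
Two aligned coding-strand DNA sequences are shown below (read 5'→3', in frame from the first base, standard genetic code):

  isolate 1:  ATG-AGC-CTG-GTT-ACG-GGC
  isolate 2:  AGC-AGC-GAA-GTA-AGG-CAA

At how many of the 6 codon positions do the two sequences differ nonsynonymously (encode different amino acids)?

Codon 1: ATG Met / AGC Ser — nonsynonymous.
Codon 2: AGC Ser / AGC Ser — identical.
Codon 3: CTG Leu / GAA Glu — nonsynonymous.
Codon 4: GTT Val / GTA Val — synonymous.
Codon 5: ACG Thr / AGG Arg — nonsynonymous.
Codon 6: GGC Gly / CAA Gln — nonsynonymous.
Nonsynonymous differences: 4.

4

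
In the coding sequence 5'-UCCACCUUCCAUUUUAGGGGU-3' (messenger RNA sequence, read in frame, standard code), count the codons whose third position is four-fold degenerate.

Codon 1 UCC (Ser): third position 4-fold.
Codon 2 ACC (Thr): third position 4-fold.
Codon 3 UUC (Phe): third position 2-fold.
Codon 4 CAU (His): third position 2-fold.
Codon 5 UUU (Phe): third position 2-fold.
Codon 6 AGG (Arg): third position 2-fold.
Codon 7 GGU (Gly): third position 4-fold.
Four-fold degenerate third positions: 3.

3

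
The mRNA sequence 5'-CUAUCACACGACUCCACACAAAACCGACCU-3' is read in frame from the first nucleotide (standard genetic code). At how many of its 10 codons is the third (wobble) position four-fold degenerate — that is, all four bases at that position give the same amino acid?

Codon 1 CUA (Leu): third position 4-fold.
Codon 2 UCA (Ser): third position 4-fold.
Codon 3 CAC (His): third position 2-fold.
Codon 4 GAC (Asp): third position 2-fold.
Codon 5 UCC (Ser): third position 4-fold.
Codon 6 ACA (Thr): third position 4-fold.
Codon 7 CAA (Gln): third position 2-fold.
Codon 8 AAC (Asn): third position 2-fold.
Codon 9 CGA (Arg): third position 4-fold.
Codon 10 CCU (Pro): third position 4-fold.
Four-fold degenerate third positions: 6.

6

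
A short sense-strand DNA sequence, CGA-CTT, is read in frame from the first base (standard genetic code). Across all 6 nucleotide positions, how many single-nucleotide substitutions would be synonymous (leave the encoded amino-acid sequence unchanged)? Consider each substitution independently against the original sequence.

Codon 1 (CGA, Arg): 4 synonymous substitutions.
Codon 2 (CTT, Leu): 3 synonymous substitutions.
Total: 4 + 3 = 7.

7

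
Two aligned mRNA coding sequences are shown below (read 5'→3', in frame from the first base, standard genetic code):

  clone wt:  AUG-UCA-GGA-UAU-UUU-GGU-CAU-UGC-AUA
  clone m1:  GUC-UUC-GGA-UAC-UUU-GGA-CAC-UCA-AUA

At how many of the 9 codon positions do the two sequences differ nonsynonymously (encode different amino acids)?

Codon 1: AUG Met / GUC Val — nonsynonymous.
Codon 2: UCA Ser / UUC Phe — nonsynonymous.
Codon 3: GGA Gly / GGA Gly — identical.
Codon 4: UAU Tyr / UAC Tyr — synonymous.
Codon 5: UUU Phe / UUU Phe — identical.
Codon 6: GGU Gly / GGA Gly — synonymous.
Codon 7: CAU His / CAC His — synonymous.
Codon 8: UGC Cys / UCA Ser — nonsynonymous.
Codon 9: AUA Ile / AUA Ile — identical.
Nonsynonymous differences: 3.

3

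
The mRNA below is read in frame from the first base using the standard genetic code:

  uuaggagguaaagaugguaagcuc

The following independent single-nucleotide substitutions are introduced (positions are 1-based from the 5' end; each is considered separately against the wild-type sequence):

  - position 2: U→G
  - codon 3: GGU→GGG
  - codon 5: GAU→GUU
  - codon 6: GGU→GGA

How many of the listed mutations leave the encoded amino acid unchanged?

2

Codon 1: UUA (Leu) → UGA (Stop) — nonsense.
Codon 3: GGU (Gly) → GGG (Gly) — synonymous.
Codon 5: GAU (Asp) → GUU (Val) — missense.
Codon 6: GGU (Gly) → GGA (Gly) — synonymous.
Synonymous: 2 of 4.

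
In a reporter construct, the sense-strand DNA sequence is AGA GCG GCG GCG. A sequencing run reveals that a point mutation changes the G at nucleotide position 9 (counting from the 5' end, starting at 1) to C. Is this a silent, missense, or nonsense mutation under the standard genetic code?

Position 9 falls in codon 3: GCG → Ala.
After the substitution the codon is GCC → Ala.
Both encode Ala, so the change is synonymous.

silent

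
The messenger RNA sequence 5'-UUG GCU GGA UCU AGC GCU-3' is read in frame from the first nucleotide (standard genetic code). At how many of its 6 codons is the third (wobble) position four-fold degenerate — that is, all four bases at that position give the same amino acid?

Codon 1 UUG (Leu): third position 2-fold.
Codon 2 GCU (Ala): third position 4-fold.
Codon 3 GGA (Gly): third position 4-fold.
Codon 4 UCU (Ser): third position 4-fold.
Codon 5 AGC (Ser): third position 2-fold.
Codon 6 GCU (Ala): third position 4-fold.
Four-fold degenerate third positions: 4.

4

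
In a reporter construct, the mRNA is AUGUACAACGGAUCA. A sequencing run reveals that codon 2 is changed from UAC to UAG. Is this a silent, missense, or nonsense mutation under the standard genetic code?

Position 6 falls in codon 2: UAC → Tyr.
After the substitution the codon is UAG → Stop.
The new codon is a stop codon, so this is a nonsense mutation.

nonsense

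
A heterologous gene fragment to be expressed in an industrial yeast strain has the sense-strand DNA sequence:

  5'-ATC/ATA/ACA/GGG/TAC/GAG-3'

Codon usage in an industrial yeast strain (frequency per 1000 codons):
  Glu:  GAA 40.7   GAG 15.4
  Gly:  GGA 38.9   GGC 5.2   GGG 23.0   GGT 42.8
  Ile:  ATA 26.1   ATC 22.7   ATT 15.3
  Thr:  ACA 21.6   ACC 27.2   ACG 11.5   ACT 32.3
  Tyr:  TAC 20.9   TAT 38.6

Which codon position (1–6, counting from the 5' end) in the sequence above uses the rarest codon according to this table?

6

Codon 1 ATC (Ile): 22.7 per 1000.
Codon 2 ATA (Ile): 26.1 per 1000.
Codon 3 ACA (Thr): 21.6 per 1000.
Codon 4 GGG (Gly): 23.0 per 1000.
Codon 5 TAC (Tyr): 20.9 per 1000.
Codon 6 GAG (Glu): 15.4 per 1000.
Lowest frequency is 15.4 at codon 6.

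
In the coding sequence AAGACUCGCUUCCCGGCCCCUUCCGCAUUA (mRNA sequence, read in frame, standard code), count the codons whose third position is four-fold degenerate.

7

Codon 1 AAG (Lys): third position 2-fold.
Codon 2 ACU (Thr): third position 4-fold.
Codon 3 CGC (Arg): third position 4-fold.
Codon 4 UUC (Phe): third position 2-fold.
Codon 5 CCG (Pro): third position 4-fold.
Codon 6 GCC (Ala): third position 4-fold.
Codon 7 CCU (Pro): third position 4-fold.
Codon 8 UCC (Ser): third position 4-fold.
Codon 9 GCA (Ala): third position 4-fold.
Codon 10 UUA (Leu): third position 2-fold.
Four-fold degenerate third positions: 7.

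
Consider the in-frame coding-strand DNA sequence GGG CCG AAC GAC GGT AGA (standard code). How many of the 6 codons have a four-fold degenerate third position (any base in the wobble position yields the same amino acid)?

3

Codon 1 GGG (Gly): third position 4-fold.
Codon 2 CCG (Pro): third position 4-fold.
Codon 3 AAC (Asn): third position 2-fold.
Codon 4 GAC (Asp): third position 2-fold.
Codon 5 GGT (Gly): third position 4-fold.
Codon 6 AGA (Arg): third position 2-fold.
Four-fold degenerate third positions: 3.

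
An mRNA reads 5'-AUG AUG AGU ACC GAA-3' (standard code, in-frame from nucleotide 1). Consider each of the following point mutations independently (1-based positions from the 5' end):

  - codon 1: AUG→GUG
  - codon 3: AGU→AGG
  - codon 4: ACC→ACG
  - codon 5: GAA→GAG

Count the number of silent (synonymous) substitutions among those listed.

Codon 1: AUG (Met) → GUG (Val) — missense.
Codon 3: AGU (Ser) → AGG (Arg) — missense.
Codon 4: ACC (Thr) → ACG (Thr) — synonymous.
Codon 5: GAA (Glu) → GAG (Glu) — synonymous.
Synonymous: 2 of 4.

2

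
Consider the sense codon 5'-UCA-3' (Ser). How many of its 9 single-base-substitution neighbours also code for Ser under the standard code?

3

Position 1: none → 0 synonymous.
Position 2: none → 0 synonymous.
Position 3: UCU, UCC, UCG → 3 synonymous.
Total: 0 + 0 + 3 = 3.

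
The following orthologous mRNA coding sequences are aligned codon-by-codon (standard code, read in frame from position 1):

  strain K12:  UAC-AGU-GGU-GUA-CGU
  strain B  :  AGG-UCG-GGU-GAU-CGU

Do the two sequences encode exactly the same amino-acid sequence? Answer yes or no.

no

Codon 1: UAC Tyr / AGG Arg — nonsynonymous.
Codon 2: AGU Ser / UCG Ser — synonymous.
Codon 3: GGU Gly / GGU Gly — identical.
Codon 4: GUA Val / GAU Asp — nonsynonymous.
Codon 5: CGU Arg / CGU Arg — identical.
Nonsynonymous differences: 2 → different protein.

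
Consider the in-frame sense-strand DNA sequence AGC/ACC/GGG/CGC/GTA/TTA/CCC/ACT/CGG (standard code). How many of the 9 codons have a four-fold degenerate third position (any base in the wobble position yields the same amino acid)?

Codon 1 AGC (Ser): third position 2-fold.
Codon 2 ACC (Thr): third position 4-fold.
Codon 3 GGG (Gly): third position 4-fold.
Codon 4 CGC (Arg): third position 4-fold.
Codon 5 GTA (Val): third position 4-fold.
Codon 6 TTA (Leu): third position 2-fold.
Codon 7 CCC (Pro): third position 4-fold.
Codon 8 ACT (Thr): third position 4-fold.
Codon 9 CGG (Arg): third position 4-fold.
Four-fold degenerate third positions: 7.

7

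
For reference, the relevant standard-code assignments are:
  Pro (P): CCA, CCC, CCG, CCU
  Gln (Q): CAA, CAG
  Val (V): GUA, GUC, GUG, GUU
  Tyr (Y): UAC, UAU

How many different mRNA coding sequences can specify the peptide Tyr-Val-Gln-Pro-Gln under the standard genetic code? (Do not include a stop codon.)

128

Tyr: 2 codons.
Val: 4 codons.
Gln: 2 codons.
Pro: 4 codons.
Gln: 2 codons.
2 × 4 × 2 × 4 × 2 = 128.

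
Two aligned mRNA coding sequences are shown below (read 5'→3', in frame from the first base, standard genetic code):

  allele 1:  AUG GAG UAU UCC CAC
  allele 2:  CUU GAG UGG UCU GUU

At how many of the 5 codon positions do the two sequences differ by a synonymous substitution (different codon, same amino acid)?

1

Codon 1: AUG Met / CUU Leu — nonsynonymous.
Codon 2: GAG Glu / GAG Glu — identical.
Codon 3: UAU Tyr / UGG Trp — nonsynonymous.
Codon 4: UCC Ser / UCU Ser — synonymous.
Codon 5: CAC His / GUU Val — nonsynonymous.
Synonymous differences: 1.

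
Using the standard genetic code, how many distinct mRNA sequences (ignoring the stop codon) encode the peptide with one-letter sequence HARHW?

His: 2 codons.
Ala: 4 codons.
Arg: 6 codons.
His: 2 codons.
Trp: 1 codon.
2 × 4 × 6 × 2 × 1 = 96.

96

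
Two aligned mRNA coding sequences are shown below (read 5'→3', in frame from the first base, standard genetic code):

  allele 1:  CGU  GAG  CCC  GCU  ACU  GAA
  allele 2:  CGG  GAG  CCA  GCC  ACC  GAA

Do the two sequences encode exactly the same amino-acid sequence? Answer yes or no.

Codon 1: CGU Arg / CGG Arg — synonymous.
Codon 2: GAG Glu / GAG Glu — identical.
Codon 3: CCC Pro / CCA Pro — synonymous.
Codon 4: GCU Ala / GCC Ala — synonymous.
Codon 5: ACU Thr / ACC Thr — synonymous.
Codon 6: GAA Glu / GAA Glu — identical.
Nonsynonymous differences: 0 → same protein.

yes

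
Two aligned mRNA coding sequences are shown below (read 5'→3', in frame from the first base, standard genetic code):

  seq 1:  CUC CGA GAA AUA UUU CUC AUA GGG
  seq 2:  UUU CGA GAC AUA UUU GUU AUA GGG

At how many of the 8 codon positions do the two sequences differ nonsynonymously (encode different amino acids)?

Codon 1: CUC Leu / UUU Phe — nonsynonymous.
Codon 2: CGA Arg / CGA Arg — identical.
Codon 3: GAA Glu / GAC Asp — nonsynonymous.
Codon 4: AUA Ile / AUA Ile — identical.
Codon 5: UUU Phe / UUU Phe — identical.
Codon 6: CUC Leu / GUU Val — nonsynonymous.
Codon 7: AUA Ile / AUA Ile — identical.
Codon 8: GGG Gly / GGG Gly — identical.
Nonsynonymous differences: 3.

3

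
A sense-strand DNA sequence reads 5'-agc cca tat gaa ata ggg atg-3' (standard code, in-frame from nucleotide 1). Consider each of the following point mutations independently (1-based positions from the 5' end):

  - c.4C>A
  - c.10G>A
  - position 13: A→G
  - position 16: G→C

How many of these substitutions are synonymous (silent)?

0

Codon 2: CCA (Pro) → ACA (Thr) — missense.
Codon 4: GAA (Glu) → AAA (Lys) — missense.
Codon 5: ATA (Ile) → GTA (Val) — missense.
Codon 6: GGG (Gly) → CGG (Arg) — missense.
Synonymous: 0 of 4.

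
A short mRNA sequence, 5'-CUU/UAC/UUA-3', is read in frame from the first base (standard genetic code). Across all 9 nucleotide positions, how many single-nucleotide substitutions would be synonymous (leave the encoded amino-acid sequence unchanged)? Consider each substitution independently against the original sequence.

Codon 1 (CUU, Leu): 3 synonymous substitutions.
Codon 2 (UAC, Tyr): 1 synonymous substitution.
Codon 3 (UUA, Leu): 2 synonymous substitutions.
Total: 3 + 1 + 2 = 6.

6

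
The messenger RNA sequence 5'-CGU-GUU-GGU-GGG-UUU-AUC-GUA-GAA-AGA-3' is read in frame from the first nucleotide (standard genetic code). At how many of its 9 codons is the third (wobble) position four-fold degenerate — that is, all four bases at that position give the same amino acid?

Codon 1 CGU (Arg): third position 4-fold.
Codon 2 GUU (Val): third position 4-fold.
Codon 3 GGU (Gly): third position 4-fold.
Codon 4 GGG (Gly): third position 4-fold.
Codon 5 UUU (Phe): third position 2-fold.
Codon 6 AUC (Ile): third position 3-fold.
Codon 7 GUA (Val): third position 4-fold.
Codon 8 GAA (Glu): third position 2-fold.
Codon 9 AGA (Arg): third position 2-fold.
Four-fold degenerate third positions: 5.

5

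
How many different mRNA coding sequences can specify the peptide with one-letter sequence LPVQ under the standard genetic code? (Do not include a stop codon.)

192

Leu: 6 codons.
Pro: 4 codons.
Val: 4 codons.
Gln: 2 codons.
6 × 4 × 4 × 2 = 192.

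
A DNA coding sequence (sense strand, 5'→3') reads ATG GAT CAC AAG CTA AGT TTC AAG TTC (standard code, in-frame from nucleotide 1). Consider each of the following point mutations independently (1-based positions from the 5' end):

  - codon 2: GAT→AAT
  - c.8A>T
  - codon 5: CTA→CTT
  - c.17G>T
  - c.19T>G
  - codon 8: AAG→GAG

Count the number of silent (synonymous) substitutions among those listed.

1

Codon 2: GAT (Asp) → AAT (Asn) — missense.
Codon 3: CAC (His) → CTC (Leu) — missense.
Codon 5: CTA (Leu) → CTT (Leu) — synonymous.
Codon 6: AGT (Ser) → ATT (Ile) — missense.
Codon 7: TTC (Phe) → GTC (Val) — missense.
Codon 8: AAG (Lys) → GAG (Glu) — missense.
Synonymous: 1 of 6.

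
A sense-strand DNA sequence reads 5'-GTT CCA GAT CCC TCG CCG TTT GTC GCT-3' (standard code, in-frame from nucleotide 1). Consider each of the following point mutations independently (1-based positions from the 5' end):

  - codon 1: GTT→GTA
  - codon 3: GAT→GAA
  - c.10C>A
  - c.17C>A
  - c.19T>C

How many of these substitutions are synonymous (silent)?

Codon 1: GTT (Val) → GTA (Val) — synonymous.
Codon 3: GAT (Asp) → GAA (Glu) — missense.
Codon 4: CCC (Pro) → ACC (Thr) — missense.
Codon 6: CCG (Pro) → CAG (Gln) — missense.
Codon 7: TTT (Phe) → CTT (Leu) — missense.
Synonymous: 1 of 5.

1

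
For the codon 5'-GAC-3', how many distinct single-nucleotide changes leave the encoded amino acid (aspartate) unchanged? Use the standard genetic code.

Position 1: none → 0 synonymous.
Position 2: none → 0 synonymous.
Position 3: GAU → 1 synonymous.
Total: 0 + 0 + 1 = 1.

1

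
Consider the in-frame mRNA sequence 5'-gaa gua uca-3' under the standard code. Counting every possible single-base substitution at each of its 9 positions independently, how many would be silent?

Codon 1 (GAA, Glu): 1 synonymous substitution.
Codon 2 (GUA, Val): 3 synonymous substitutions.
Codon 3 (UCA, Ser): 3 synonymous substitutions.
Total: 1 + 3 + 3 = 7.

7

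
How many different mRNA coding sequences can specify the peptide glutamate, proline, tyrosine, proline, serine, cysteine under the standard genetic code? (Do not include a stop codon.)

768

Glu: 2 codons.
Pro: 4 codons.
Tyr: 2 codons.
Pro: 4 codons.
Ser: 6 codons.
Cys: 2 codons.
2 × 4 × 2 × 4 × 6 × 2 = 768.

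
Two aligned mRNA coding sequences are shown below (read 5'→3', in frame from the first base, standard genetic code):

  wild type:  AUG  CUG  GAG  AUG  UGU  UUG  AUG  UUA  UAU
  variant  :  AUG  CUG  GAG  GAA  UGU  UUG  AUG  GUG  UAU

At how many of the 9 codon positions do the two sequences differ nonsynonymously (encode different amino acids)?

2

Codon 1: AUG Met / AUG Met — identical.
Codon 2: CUG Leu / CUG Leu — identical.
Codon 3: GAG Glu / GAG Glu — identical.
Codon 4: AUG Met / GAA Glu — nonsynonymous.
Codon 5: UGU Cys / UGU Cys — identical.
Codon 6: UUG Leu / UUG Leu — identical.
Codon 7: AUG Met / AUG Met — identical.
Codon 8: UUA Leu / GUG Val — nonsynonymous.
Codon 9: UAU Tyr / UAU Tyr — identical.
Nonsynonymous differences: 2.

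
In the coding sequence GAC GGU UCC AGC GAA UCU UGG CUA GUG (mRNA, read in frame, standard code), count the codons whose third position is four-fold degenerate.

Codon 1 GAC (Asp): third position 2-fold.
Codon 2 GGU (Gly): third position 4-fold.
Codon 3 UCC (Ser): third position 4-fold.
Codon 4 AGC (Ser): third position 2-fold.
Codon 5 GAA (Glu): third position 2-fold.
Codon 6 UCU (Ser): third position 4-fold.
Codon 7 UGG (Trp): third position 1-fold.
Codon 8 CUA (Leu): third position 4-fold.
Codon 9 GUG (Val): third position 4-fold.
Four-fold degenerate third positions: 5.

5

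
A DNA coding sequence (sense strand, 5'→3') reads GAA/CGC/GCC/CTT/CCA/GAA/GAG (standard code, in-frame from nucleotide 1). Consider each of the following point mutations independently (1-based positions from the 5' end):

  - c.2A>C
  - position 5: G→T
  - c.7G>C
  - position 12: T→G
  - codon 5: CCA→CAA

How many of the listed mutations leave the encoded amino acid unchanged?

Codon 1: GAA (Glu) → GCA (Ala) — missense.
Codon 2: CGC (Arg) → CTC (Leu) — missense.
Codon 3: GCC (Ala) → CCC (Pro) — missense.
Codon 4: CTT (Leu) → CTG (Leu) — synonymous.
Codon 5: CCA (Pro) → CAA (Gln) — missense.
Synonymous: 1 of 5.

1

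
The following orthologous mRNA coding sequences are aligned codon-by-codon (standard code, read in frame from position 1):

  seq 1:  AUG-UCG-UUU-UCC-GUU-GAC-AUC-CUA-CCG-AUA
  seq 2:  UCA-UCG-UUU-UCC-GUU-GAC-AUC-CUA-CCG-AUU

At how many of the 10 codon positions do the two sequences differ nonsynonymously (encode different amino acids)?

1

Codon 1: AUG Met / UCA Ser — nonsynonymous.
Codon 2: UCG Ser / UCG Ser — identical.
Codon 3: UUU Phe / UUU Phe — identical.
Codon 4: UCC Ser / UCC Ser — identical.
Codon 5: GUU Val / GUU Val — identical.
Codon 6: GAC Asp / GAC Asp — identical.
Codon 7: AUC Ile / AUC Ile — identical.
Codon 8: CUA Leu / CUA Leu — identical.
Codon 9: CCG Pro / CCG Pro — identical.
Codon 10: AUA Ile / AUU Ile — synonymous.
Nonsynonymous differences: 1.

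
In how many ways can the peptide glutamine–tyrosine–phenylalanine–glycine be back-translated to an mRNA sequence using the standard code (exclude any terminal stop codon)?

32

Gln: 2 codons.
Tyr: 2 codons.
Phe: 2 codons.
Gly: 4 codons.
2 × 2 × 2 × 4 = 32.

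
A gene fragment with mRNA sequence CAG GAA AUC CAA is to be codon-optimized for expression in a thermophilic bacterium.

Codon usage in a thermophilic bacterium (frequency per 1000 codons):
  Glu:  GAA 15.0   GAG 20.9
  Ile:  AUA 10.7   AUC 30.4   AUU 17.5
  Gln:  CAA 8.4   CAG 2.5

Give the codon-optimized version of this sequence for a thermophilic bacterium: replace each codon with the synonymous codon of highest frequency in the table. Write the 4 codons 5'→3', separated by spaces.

Codon 1 (Gln): best is CAA at 8.4.
Codon 2 (Glu): best is GAG at 20.9.
Codon 3 (Ile): best is AUC at 30.4.
Codon 4 (Gln): best is CAA at 8.4.

CAA GAG AUC CAA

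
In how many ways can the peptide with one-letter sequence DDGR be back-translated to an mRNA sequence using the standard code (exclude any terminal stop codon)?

96

Asp: 2 codons.
Asp: 2 codons.
Gly: 4 codons.
Arg: 6 codons.
2 × 2 × 4 × 6 = 96.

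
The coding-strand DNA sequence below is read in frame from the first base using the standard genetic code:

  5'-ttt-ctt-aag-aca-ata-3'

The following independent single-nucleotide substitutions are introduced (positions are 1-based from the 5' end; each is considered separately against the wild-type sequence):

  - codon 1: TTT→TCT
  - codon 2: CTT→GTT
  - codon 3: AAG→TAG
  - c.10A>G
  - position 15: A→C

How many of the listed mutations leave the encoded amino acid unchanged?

1

Codon 1: TTT (Phe) → TCT (Ser) — missense.
Codon 2: CTT (Leu) → GTT (Val) — missense.
Codon 3: AAG (Lys) → TAG (Stop) — nonsense.
Codon 4: ACA (Thr) → GCA (Ala) — missense.
Codon 5: ATA (Ile) → ATC (Ile) — synonymous.
Synonymous: 1 of 5.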